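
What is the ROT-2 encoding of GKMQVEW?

IMOSXGY

G(6): 6+2=8 → I
K(10): 10+2=12 → M
M(12): 12+2=14 → O
Q(16): 16+2=18 → S
V(21): 21+2=23 → X
E(4): 4+2=6 → G
W(22): 22+2=24 → Y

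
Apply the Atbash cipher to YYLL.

Y(24) → B(1)
Y(24) → B(1)
L(11) → O(14)
L(11) → O(14)

BBOO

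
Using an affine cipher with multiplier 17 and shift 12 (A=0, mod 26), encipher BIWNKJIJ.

DSWZAJSJ

B(1): 17·1+12=29≡3 → D
I(8): 17·8+12=148≡18 → S
W(22): 17·22+12=386≡22 → W
N(13): 17·13+12=233≡25 → Z
K(10): 17·10+12=182≡0 → A
J(9): 17·9+12=165≡9 → J
I(8): 17·8+12=148≡18 → S
J(9): 17·9+12=165≡9 → J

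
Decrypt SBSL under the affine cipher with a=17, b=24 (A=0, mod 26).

SRSN

The inverse of 17 mod 26 is 23, since 17·23=391≡1. Apply D(y)=23·(y−24) mod 26:
S(18): 23·(18−24)=-138≡18 → S
B(1): 23·(1−24)=-529≡17 → R
S(18): 23·(18−24)=-138≡18 → S
L(11): 23·(11−24)=-299≡13 → N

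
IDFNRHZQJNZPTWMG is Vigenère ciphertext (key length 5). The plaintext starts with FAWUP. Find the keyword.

Subtract each crib letter from the matching ciphertext letter (mod 26):
I(8)−F(5)=3 → D
D(3)−A(0)=3 → D
F(5)−W(22)=-17≡9 → J
N(13)−U(20)=-7≡19 → T
R(17)−P(15)=2 → C

DDJTC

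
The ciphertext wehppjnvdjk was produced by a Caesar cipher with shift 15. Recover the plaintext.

w(22): 22−15=7 → h
e(4): 4−15=-11≡15 → p
h(7): 7−15=-8≡18 → s
p(15): 15−15=0 → a
p(15): 15−15=0 → a
j(9): 9−15=-6≡20 → u
n(13): 13−15=-2≡24 → y
v(21): 21−15=6 → g
d(3): 3−15=-12≡14 → o
j(9): 9−15=-6≡20 → u
k(10): 10−15=-5≡21 → v

hpsaauygouv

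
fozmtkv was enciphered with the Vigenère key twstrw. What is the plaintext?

Repeat the key across the ciphertext: twstrwt
f(5)−t(19): -14≡12 → m
o(14)−w(22): -8≡18 → s
z(25)−s(18): 7 → h
m(12)−t(19): -7≡19 → t
t(19)−r(17): 2 → c
k(10)−w(22): -12≡14 → o
v(21)−t(19): 2 → c

mshtcoc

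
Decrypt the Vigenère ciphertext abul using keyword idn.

Repeat the key across the ciphertext: idni
a(0)−i(8): -8≡18 → s
b(1)−d(3): -2≡24 → y
u(20)−n(13): 7 → h
l(11)−i(8): 3 → d

syhd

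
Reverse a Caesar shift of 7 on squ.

s(18): 18−7=11 → l
q(16): 16−7=9 → j
u(20): 20−7=13 → n

ljn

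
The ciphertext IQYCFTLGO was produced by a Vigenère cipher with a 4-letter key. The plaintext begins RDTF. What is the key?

Subtract each crib letter from the matching ciphertext letter (mod 26):
I(8)−R(17)=-9≡17 → R
Q(16)−D(3)=13 → N
Y(24)−T(19)=5 → F
C(2)−F(5)=-3≡23 → X

RNFX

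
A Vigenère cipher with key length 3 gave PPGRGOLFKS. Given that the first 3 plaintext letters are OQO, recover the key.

Subtract each crib letter from the matching ciphertext letter (mod 26):
P(15)−O(14)=1 → B
P(15)−Q(16)=-1≡25 → Z
G(6)−O(14)=-8≡18 → S

BZS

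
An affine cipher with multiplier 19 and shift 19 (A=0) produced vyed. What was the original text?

The inverse of 19 mod 26 is 11, since 19·11=209≡1. Apply D(y)=11·(y−19) mod 26:
v(21): 11·(21−19)=22 → w
y(24): 11·(24−19)=55≡3 → d
e(4): 11·(4−19)=-165≡17 → r
d(3): 11·(3−19)=-176≡6 → g

wdrg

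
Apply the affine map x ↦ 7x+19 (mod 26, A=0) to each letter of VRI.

KIX

V(21): 7·21+19=166≡10 → K
R(17): 7·17+19=138≡8 → I
I(8): 7·8+19=75≡23 → X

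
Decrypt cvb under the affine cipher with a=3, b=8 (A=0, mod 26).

The inverse of 3 mod 26 is 9, since 3·9=27≡1. Apply D(y)=9·(y−8) mod 26:
c(2): 9·(2−8)=-54≡24 → y
v(21): 9·(21−8)=117≡13 → n
b(1): 9·(1−8)=-63≡15 → p

ynp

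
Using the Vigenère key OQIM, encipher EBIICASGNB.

SRQUQQASBR

Repeat the key across the message: OQIMOQIMOQ
E(4)+O(14): 18 → S
B(1)+Q(16): 17 → R
I(8)+I(8): 16 → Q
I(8)+M(12): 20 → U
C(2)+O(14): 16 → Q
A(0)+Q(16): 16 → Q
S(18)+I(8): 26≡0 → A
G(6)+M(12): 18 → S
N(13)+O(14): 27≡1 → B
B(1)+Q(16): 17 → R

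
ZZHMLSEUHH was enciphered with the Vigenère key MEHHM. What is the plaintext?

NVAFZGANAV

Repeat the key across the ciphertext: MEHHMMEHHM
Z(25)−M(12): 13 → N
Z(25)−E(4): 21 → V
H(7)−H(7): 0 → A
M(12)−H(7): 5 → F
L(11)−M(12): -1≡25 → Z
S(18)−M(12): 6 → G
E(4)−E(4): 0 → A
U(20)−H(7): 13 → N
H(7)−H(7): 0 → A
H(7)−M(12): -5≡21 → V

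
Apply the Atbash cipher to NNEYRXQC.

N(13) → M(12)
N(13) → M(12)
E(4) → V(21)
Y(24) → B(1)
R(17) → I(8)
X(23) → C(2)
Q(16) → J(9)
C(2) → X(23)

MMVBICJX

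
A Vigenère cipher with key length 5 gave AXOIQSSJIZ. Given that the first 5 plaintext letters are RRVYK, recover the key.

JGTKG

Subtract each crib letter from the matching ciphertext letter (mod 26):
A(0)−R(17)=-17≡9 → J
X(23)−R(17)=6 → G
O(14)−V(21)=-7≡19 → T
I(8)−Y(24)=-16≡10 → K
Q(16)−K(10)=6 → G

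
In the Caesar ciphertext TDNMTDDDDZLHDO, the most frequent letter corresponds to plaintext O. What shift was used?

The most frequent ciphertext letter is D (appears 6 times).
D is position 3; O is position 14.
Shift = -11≡15.

15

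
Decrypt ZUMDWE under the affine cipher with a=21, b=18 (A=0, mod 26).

JKWDUI

The inverse of 21 mod 26 is 5, since 21·5=105≡1. Apply D(y)=5·(y−18) mod 26:
Z(25): 5·(25−18)=35≡9 → J
U(20): 5·(20−18)=10 → K
M(12): 5·(12−18)=-30≡22 → W
D(3): 5·(3−18)=-75≡3 → D
W(22): 5·(22−18)=20 → U
E(4): 5·(4−18)=-70≡8 → I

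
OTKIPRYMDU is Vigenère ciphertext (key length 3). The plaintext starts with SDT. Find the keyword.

Subtract each crib letter from the matching ciphertext letter (mod 26):
O(14)−S(18)=-4≡22 → W
T(19)−D(3)=16 → Q
K(10)−T(19)=-9≡17 → R

WQR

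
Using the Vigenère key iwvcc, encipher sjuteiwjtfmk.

Repeat the key across the message: iwvcciwvcciw
s(18)+i(8): 26≡0 → a
j(9)+w(22): 31≡5 → f
u(20)+v(21): 41≡15 → p
t(19)+c(2): 21 → v
e(4)+c(2): 6 → g
i(8)+i(8): 16 → q
w(22)+w(22): 44≡18 → s
j(9)+v(21): 30≡4 → e
t(19)+c(2): 21 → v
f(5)+c(2): 7 → h
m(12)+i(8): 20 → u
k(10)+w(22): 32≡6 → g

afpvgqsevhug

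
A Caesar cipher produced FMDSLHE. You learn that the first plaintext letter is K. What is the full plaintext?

From the crib: F(5)−K(10)=-5≡21, so the shift is 21.
Subtract 21 from each ciphertext letter:
F(5): 5−21=-16≡10 → K
M(12): 12−21=-9≡17 → R
D(3): 3−21=-18≡8 → I
S(18): 18−21=-3≡23 → X
L(11): 11−21=-10≡16 → Q
H(7): 7−21=-14≡12 → M
E(4): 4−21=-17≡9 → J

KRIXQMJ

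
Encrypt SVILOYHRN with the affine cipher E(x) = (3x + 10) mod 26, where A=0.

S(18): 3·18+10=64≡12 → M
V(21): 3·21+10=73≡21 → V
I(8): 3·8+10=34≡8 → I
L(11): 3·11+10=43≡17 → R
O(14): 3·14+10=52≡0 → A
Y(24): 3·24+10=82≡4 → E
H(7): 3·7+10=31≡5 → F
R(17): 3·17+10=61≡9 → J
N(13): 3·13+10=49≡23 → X

MVIRAEFJX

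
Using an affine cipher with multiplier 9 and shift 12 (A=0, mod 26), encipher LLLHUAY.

L(11): 9·11+12=111≡7 → H
L(11): 9·11+12=111≡7 → H
L(11): 9·11+12=111≡7 → H
H(7): 9·7+12=75≡23 → X
U(20): 9·20+12=192≡10 → K
A(0): 9·0+12=12 → M
Y(24): 9·24+12=228≡20 → U

HHHXKMU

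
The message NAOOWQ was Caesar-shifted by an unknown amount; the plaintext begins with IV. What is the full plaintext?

From the crib: N(13)−I(8)=5, so the shift is 5.
Subtract 5 from each ciphertext letter:
N(13): 13−5=8 → I
A(0): 0−5=-5≡21 → V
O(14): 14−5=9 → J
O(14): 14−5=9 → J
W(22): 22−5=17 → R
Q(16): 16−5=11 → L

IVJJRL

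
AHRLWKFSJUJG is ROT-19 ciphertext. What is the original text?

HOYSDRMZQBQN

A(0): 0−19=-19≡7 → H
H(7): 7−19=-12≡14 → O
R(17): 17−19=-2≡24 → Y
L(11): 11−19=-8≡18 → S
W(22): 22−19=3 → D
K(10): 10−19=-9≡17 → R
F(5): 5−19=-14≡12 → M
S(18): 18−19=-1≡25 → Z
J(9): 9−19=-10≡16 → Q
U(20): 20−19=1 → B
J(9): 9−19=-10≡16 → Q
G(6): 6−19=-13≡13 → N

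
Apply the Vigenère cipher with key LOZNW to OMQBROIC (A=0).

Repeat the key across the message: LOZNWLOZ
O(14)+L(11): 25 → Z
M(12)+O(14): 26≡0 → A
Q(16)+Z(25): 41≡15 → P
B(1)+N(13): 14 → O
R(17)+W(22): 39≡13 → N
O(14)+L(11): 25 → Z
I(8)+O(14): 22 → W
C(2)+Z(25): 27≡1 → B

ZAPONZWB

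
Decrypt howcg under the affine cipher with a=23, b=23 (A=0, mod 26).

odjhx

The inverse of 23 mod 26 is 17, since 23·17=391≡1. Apply D(y)=17·(y−23) mod 26:
h(7): 17·(7−23)=-272≡14 → o
o(14): 17·(14−23)=-153≡3 → d
w(22): 17·(22−23)=-17≡9 → j
c(2): 17·(2−23)=-357≡7 → h
g(6): 17·(6−23)=-289≡23 → x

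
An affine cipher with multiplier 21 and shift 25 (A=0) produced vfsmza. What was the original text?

gernaf

The inverse of 21 mod 26 is 5, since 21·5=105≡1. Apply D(y)=5·(y−25) mod 26:
v(21): 5·(21−25)=-20≡6 → g
f(5): 5·(5−25)=-100≡4 → e
s(18): 5·(18−25)=-35≡17 → r
m(12): 5·(12−25)=-65≡13 → n
z(25): 5·(25−25)=0 → a
a(0): 5·(0−25)=-125≡5 → f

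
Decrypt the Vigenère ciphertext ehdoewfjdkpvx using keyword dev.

bdilabcfihlau

Repeat the key across the ciphertext: devdevdevdevd
e(4)−d(3): 1 → b
h(7)−e(4): 3 → d
d(3)−v(21): -18≡8 → i
o(14)−d(3): 11 → l
e(4)−e(4): 0 → a
w(22)−v(21): 1 → b
f(5)−d(3): 2 → c
j(9)−e(4): 5 → f
d(3)−v(21): -18≡8 → i
k(10)−d(3): 7 → h
p(15)−e(4): 11 → l
v(21)−v(21): 0 → a
x(23)−d(3): 20 → u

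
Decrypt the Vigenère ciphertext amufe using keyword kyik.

Repeat the key across the ciphertext: kyikk
a(0)−k(10): -10≡16 → q
m(12)−y(24): -12≡14 → o
u(20)−i(8): 12 → m
f(5)−k(10): -5≡21 → v
e(4)−k(10): -6≡20 → u

qomvu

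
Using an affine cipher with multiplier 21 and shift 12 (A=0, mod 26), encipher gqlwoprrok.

ikjgupffuo

g(6): 21·6+12=138≡8 → i
q(16): 21·16+12=348≡10 → k
l(11): 21·11+12=243≡9 → j
w(22): 21·22+12=474≡6 → g
o(14): 21·14+12=306≡20 → u
p(15): 21·15+12=327≡15 → p
r(17): 21·17+12=369≡5 → f
r(17): 21·17+12=369≡5 → f
o(14): 21·14+12=306≡20 → u
k(10): 21·10+12=222≡14 → o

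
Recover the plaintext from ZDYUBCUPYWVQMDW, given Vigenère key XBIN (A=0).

CCQHEBMCBVNDPCO

Repeat the key across the ciphertext: XBINXBINXBINXBI
Z(25)−X(23): 2 → C
D(3)−B(1): 2 → C
Y(24)−I(8): 16 → Q
U(20)−N(13): 7 → H
B(1)−X(23): -22≡4 → E
C(2)−B(1): 1 → B
U(20)−I(8): 12 → M
P(15)−N(13): 2 → C
Y(24)−X(23): 1 → B
W(22)−B(1): 21 → V
V(21)−I(8): 13 → N
Q(16)−N(13): 3 → D
M(12)−X(23): -11≡15 → P
D(3)−B(1): 2 → C
W(22)−I(8): 14 → O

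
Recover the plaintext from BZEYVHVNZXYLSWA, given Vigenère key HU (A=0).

Repeat the key across the ciphertext: HUHUHUHUHUHUHUH
B(1)−H(7): -6≡20 → U
Z(25)−U(20): 5 → F
E(4)−H(7): -3≡23 → X
Y(24)−U(20): 4 → E
V(21)−H(7): 14 → O
H(7)−U(20): -13≡13 → N
V(21)−H(7): 14 → O
N(13)−U(20): -7≡19 → T
Z(25)−H(7): 18 → S
X(23)−U(20): 3 → D
Y(24)−H(7): 17 → R
L(11)−U(20): -9≡17 → R
S(18)−H(7): 11 → L
W(22)−U(20): 2 → C
A(0)−H(7): -7≡19 → T

UFXEONOTSDRRLCT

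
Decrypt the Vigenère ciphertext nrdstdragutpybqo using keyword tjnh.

Repeat the key across the ciphertext: tjnhtjnhtjnhtjnh
n(13)−t(19): -6≡20 → u
r(17)−j(9): 8 → i
d(3)−n(13): -10≡16 → q
s(18)−h(7): 11 → l
t(19)−t(19): 0 → a
d(3)−j(9): -6≡20 → u
r(17)−n(13): 4 → e
a(0)−h(7): -7≡19 → t
g(6)−t(19): -13≡13 → n
u(20)−j(9): 11 → l
t(19)−n(13): 6 → g
p(15)−h(7): 8 → i
y(24)−t(19): 5 → f
b(1)−j(9): -8≡18 → s
q(16)−n(13): 3 → d
o(14)−h(7): 7 → h

uiqlauetnlgifsdh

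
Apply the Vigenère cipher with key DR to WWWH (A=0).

Repeat the key across the message: DRDR
W(22)+D(3): 25 → Z
W(22)+R(17): 39≡13 → N
W(22)+D(3): 25 → Z
H(7)+R(17): 24 → Y

ZNZY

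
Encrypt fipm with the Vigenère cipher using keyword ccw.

Repeat the key across the message: ccwc
f(5)+c(2): 7 → h
i(8)+c(2): 10 → k
p(15)+w(22): 37≡11 → l
m(12)+c(2): 14 → o

hklo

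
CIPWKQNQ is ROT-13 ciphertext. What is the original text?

PVCJXDAD

C(2): 2−13=-11≡15 → P
I(8): 8−13=-5≡21 → V
P(15): 15−13=2 → C
W(22): 22−13=9 → J
K(10): 10−13=-3≡23 → X
Q(16): 16−13=3 → D
N(13): 13−13=0 → A
Q(16): 16−13=3 → D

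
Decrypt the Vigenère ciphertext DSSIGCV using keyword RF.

Repeat the key across the ciphertext: RFRFRFR
D(3)−R(17): -14≡12 → M
S(18)−F(5): 13 → N
S(18)−R(17): 1 → B
I(8)−F(5): 3 → D
G(6)−R(17): -11≡15 → P
C(2)−F(5): -3≡23 → X
V(21)−R(17): 4 → E

MNBDPXE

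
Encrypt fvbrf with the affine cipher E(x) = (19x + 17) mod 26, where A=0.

f(5): 19·5+17=112≡8 → i
v(21): 19·21+17=416≡0 → a
b(1): 19·1+17=36≡10 → k
r(17): 19·17+17=340≡2 → c
f(5): 19·5+17=112≡8 → i

iakci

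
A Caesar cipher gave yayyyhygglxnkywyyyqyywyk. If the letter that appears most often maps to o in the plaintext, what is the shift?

The most frequent ciphertext letter is y (appears 12 times).
y is position 24; o is position 14.
Shift = 10.

10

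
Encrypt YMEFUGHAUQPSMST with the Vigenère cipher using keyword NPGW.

Repeat the key across the message: NPGWNPGWNPGWNPG
Y(24)+N(13): 37≡11 → L
M(12)+P(15): 27≡1 → B
E(4)+G(6): 10 → K
F(5)+W(22): 27≡1 → B
U(20)+N(13): 33≡7 → H
G(6)+P(15): 21 → V
H(7)+G(6): 13 → N
A(0)+W(22): 22 → W
U(20)+N(13): 33≡7 → H
Q(16)+P(15): 31≡5 → F
P(15)+G(6): 21 → V
S(18)+W(22): 40≡14 → O
M(12)+N(13): 25 → Z
S(18)+P(15): 33≡7 → H
T(19)+G(6): 25 → Z

LBKBHVNWHFVOZHZ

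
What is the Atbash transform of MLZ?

NOA

M(12) → N(13)
L(11) → O(14)
Z(25) → A(0)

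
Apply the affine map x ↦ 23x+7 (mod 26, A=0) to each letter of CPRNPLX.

BOIUOAQ

C(2): 23·2+7=53≡1 → B
P(15): 23·15+7=352≡14 → O
R(17): 23·17+7=398≡8 → I
N(13): 23·13+7=306≡20 → U
P(15): 23·15+7=352≡14 → O
L(11): 23·11+7=260≡0 → A
X(23): 23·23+7=536≡16 → Q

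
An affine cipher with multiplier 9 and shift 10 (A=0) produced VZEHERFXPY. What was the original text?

The inverse of 9 mod 26 is 3, since 9·3=27≡1. Apply D(y)=3·(y−10) mod 26:
V(21): 3·(21−10)=33≡7 → H
Z(25): 3·(25−10)=45≡19 → T
E(4): 3·(4−10)=-18≡8 → I
H(7): 3·(7−10)=-9≡17 → R
E(4): 3·(4−10)=-18≡8 → I
R(17): 3·(17−10)=21 → V
F(5): 3·(5−10)=-15≡11 → L
X(23): 3·(23−10)=39≡13 → N
P(15): 3·(15−10)=15 → P
Y(24): 3·(24−10)=42≡16 → Q

HTIRIVLNPQ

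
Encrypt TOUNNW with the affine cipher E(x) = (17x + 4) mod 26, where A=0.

PIGRRO

T(19): 17·19+4=327≡15 → P
O(14): 17·14+4=242≡8 → I
U(20): 17·20+4=344≡6 → G
N(13): 17·13+4=225≡17 → R
N(13): 17·13+4=225≡17 → R
W(22): 17·22+4=378≡14 → O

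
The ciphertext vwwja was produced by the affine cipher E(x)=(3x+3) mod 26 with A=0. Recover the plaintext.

gppcz

The inverse of 3 mod 26 is 9, since 3·9=27≡1. Apply D(y)=9·(y−3) mod 26:
v(21): 9·(21−3)=162≡6 → g
w(22): 9·(22−3)=171≡15 → p
w(22): 9·(22−3)=171≡15 → p
j(9): 9·(9−3)=54≡2 → c
a(0): 9·(0−3)=-27≡25 → z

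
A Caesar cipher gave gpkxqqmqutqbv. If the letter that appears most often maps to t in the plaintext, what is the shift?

23

The most frequent ciphertext letter is q (appears 4 times).
q is position 16; t is position 19.
Shift = -3≡23.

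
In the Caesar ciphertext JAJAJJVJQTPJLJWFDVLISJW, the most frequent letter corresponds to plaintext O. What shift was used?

21

The most frequent ciphertext letter is J (appears 8 times).
J is position 9; O is position 14.
Shift = -5≡21.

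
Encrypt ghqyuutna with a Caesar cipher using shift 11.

g(6): 6+11=17 → r
h(7): 7+11=18 → s
q(16): 16+11=27≡1 → b
y(24): 24+11=35≡9 → j
u(20): 20+11=31≡5 → f
u(20): 20+11=31≡5 → f
t(19): 19+11=30≡4 → e
n(13): 13+11=24 → y
a(0): 0+11=11 → l

rsbjffeyl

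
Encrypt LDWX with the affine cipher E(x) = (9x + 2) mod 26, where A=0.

L(11): 9·11+2=101≡23 → X
D(3): 9·3+2=29≡3 → D
W(22): 9·22+2=200≡18 → S
X(23): 9·23+2=209≡1 → B

XDSB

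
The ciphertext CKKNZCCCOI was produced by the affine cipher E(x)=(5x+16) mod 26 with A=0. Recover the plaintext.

SEEPHSSSKO

The inverse of 5 mod 26 is 21, since 5·21=105≡1. Apply D(y)=21·(y−16) mod 26:
C(2): 21·(2−16)=-294≡18 → S
K(10): 21·(10−16)=-126≡4 → E
K(10): 21·(10−16)=-126≡4 → E
N(13): 21·(13−16)=-63≡15 → P
Z(25): 21·(25−16)=189≡7 → H
C(2): 21·(2−16)=-294≡18 → S
C(2): 21·(2−16)=-294≡18 → S
C(2): 21·(2−16)=-294≡18 → S
O(14): 21·(14−16)=-42≡10 → K
I(8): 21·(8−16)=-168≡14 → O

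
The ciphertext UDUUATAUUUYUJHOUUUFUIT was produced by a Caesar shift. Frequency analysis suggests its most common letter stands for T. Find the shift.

The most frequent ciphertext letter is U (appears 11 times).
U is position 20; T is position 19.
Shift = 1.

1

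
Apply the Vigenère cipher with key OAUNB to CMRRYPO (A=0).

QMLEZDO

Repeat the key across the message: OAUNBOA
C(2)+O(14): 16 → Q
M(12)+A(0): 12 → M
R(17)+U(20): 37≡11 → L
R(17)+N(13): 30≡4 → E
Y(24)+B(1): 25 → Z
P(15)+O(14): 29≡3 → D
O(14)+A(0): 14 → O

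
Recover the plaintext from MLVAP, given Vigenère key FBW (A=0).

HKZVO

Repeat the key across the ciphertext: FBWFB
M(12)−F(5): 7 → H
L(11)−B(1): 10 → K
V(21)−W(22): -1≡25 → Z
A(0)−F(5): -5≡21 → V
P(15)−B(1): 14 → O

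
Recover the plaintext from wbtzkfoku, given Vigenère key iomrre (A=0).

Repeat the key across the ciphertext: iomrreiom
w(22)−i(8): 14 → o
b(1)−o(14): -13≡13 → n
t(19)−m(12): 7 → h
z(25)−r(17): 8 → i
k(10)−r(17): -7≡19 → t
f(5)−e(4): 1 → b
o(14)−i(8): 6 → g
k(10)−o(14): -4≡22 → w
u(20)−m(12): 8 → i

onhitbgwi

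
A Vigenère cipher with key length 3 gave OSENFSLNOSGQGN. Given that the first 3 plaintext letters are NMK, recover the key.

Subtract each crib letter from the matching ciphertext letter (mod 26):
O(14)−N(13)=1 → B
S(18)−M(12)=6 → G
E(4)−K(10)=-6≡20 → U

BGU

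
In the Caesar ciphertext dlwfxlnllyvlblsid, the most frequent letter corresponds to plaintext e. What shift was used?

The most frequent ciphertext letter is l (appears 6 times).
l is position 11; e is position 4.
Shift = 7.

7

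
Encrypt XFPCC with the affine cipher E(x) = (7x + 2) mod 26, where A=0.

X(23): 7·23+2=163≡7 → H
F(5): 7·5+2=37≡11 → L
P(15): 7·15+2=107≡3 → D
C(2): 7·2+2=16 → Q
C(2): 7·2+2=16 → Q

HLDQQ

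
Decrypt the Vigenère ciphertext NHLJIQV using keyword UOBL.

Repeat the key across the ciphertext: UOBLUOB
N(13)−U(20): -7≡19 → T
H(7)−O(14): -7≡19 → T
L(11)−B(1): 10 → K
J(9)−L(11): -2≡24 → Y
I(8)−U(20): -12≡14 → O
Q(16)−O(14): 2 → C
V(21)−B(1): 20 → U

TTKYOCU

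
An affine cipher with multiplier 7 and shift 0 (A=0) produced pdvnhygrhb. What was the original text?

rtdnbwmvbp

The inverse of 7 mod 26 is 15, since 7·15=105≡1. Apply D(y)=15·(y−0) mod 26:
p(15): 15·(15−0)=225≡17 → r
d(3): 15·(3−0)=45≡19 → t
v(21): 15·(21−0)=315≡3 → d
n(13): 15·(13−0)=195≡13 → n
h(7): 15·(7−0)=105≡1 → b
y(24): 15·(24−0)=360≡22 → w
g(6): 15·(6−0)=90≡12 → m
r(17): 15·(17−0)=255≡21 → v
h(7): 15·(7−0)=105≡1 → b
b(1): 15·(1−0)=15 → p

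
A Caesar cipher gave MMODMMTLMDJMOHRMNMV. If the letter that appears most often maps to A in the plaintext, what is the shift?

The most frequent ciphertext letter is M (appears 8 times).
M is position 12; A is position 0.
Shift = 12.

12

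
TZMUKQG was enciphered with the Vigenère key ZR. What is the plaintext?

UINDLZH

Repeat the key across the ciphertext: ZRZRZRZ
T(19)−Z(25): -6≡20 → U
Z(25)−R(17): 8 → I
M(12)−Z(25): -13≡13 → N
U(20)−R(17): 3 → D
K(10)−Z(25): -15≡11 → L
Q(16)−R(17): -1≡25 → Z
G(6)−Z(25): -19≡7 → H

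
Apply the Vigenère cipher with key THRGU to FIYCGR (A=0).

Repeat the key across the message: THRGUT
F(5)+T(19): 24 → Y
I(8)+H(7): 15 → P
Y(24)+R(17): 41≡15 → P
C(2)+G(6): 8 → I
G(6)+U(20): 26≡0 → A
R(17)+T(19): 36≡10 → K

YPPIAK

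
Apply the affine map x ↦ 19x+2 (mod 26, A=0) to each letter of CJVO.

C(2): 19·2+2=40≡14 → O
J(9): 19·9+2=173≡17 → R
V(21): 19·21+2=401≡11 → L
O(14): 19·14+2=268≡8 → I

ORLI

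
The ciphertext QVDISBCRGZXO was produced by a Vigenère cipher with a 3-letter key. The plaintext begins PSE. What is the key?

BDZ

Subtract each crib letter from the matching ciphertext letter (mod 26):
Q(16)−P(15)=1 → B
V(21)−S(18)=3 → D
D(3)−E(4)=-1≡25 → Z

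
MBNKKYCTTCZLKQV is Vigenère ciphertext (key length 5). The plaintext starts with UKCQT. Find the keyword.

SRLUR

Subtract each crib letter from the matching ciphertext letter (mod 26):
M(12)−U(20)=-8≡18 → S
B(1)−K(10)=-9≡17 → R
N(13)−C(2)=11 → L
K(10)−Q(16)=-6≡20 → U
K(10)−T(19)=-9≡17 → R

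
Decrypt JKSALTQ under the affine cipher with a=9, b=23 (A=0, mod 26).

KNLJQOF

The inverse of 9 mod 26 is 3, since 9·3=27≡1. Apply D(y)=3·(y−23) mod 26:
J(9): 3·(9−23)=-42≡10 → K
K(10): 3·(10−23)=-39≡13 → N
S(18): 3·(18−23)=-15≡11 → L
A(0): 3·(0−23)=-69≡9 → J
L(11): 3·(11−23)=-36≡16 → Q
T(19): 3·(19−23)=-12≡14 → O
Q(16): 3·(16−23)=-21≡5 → F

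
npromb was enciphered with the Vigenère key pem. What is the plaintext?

Repeat the key across the ciphertext: pempem
n(13)−p(15): -2≡24 → y
p(15)−e(4): 11 → l
r(17)−m(12): 5 → f
o(14)−p(15): -1≡25 → z
m(12)−e(4): 8 → i
b(1)−m(12): -11≡15 → p

ylfzip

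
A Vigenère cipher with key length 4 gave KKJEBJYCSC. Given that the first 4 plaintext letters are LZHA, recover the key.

ZLCE

Subtract each crib letter from the matching ciphertext letter (mod 26):
K(10)−L(11)=-1≡25 → Z
K(10)−Z(25)=-15≡11 → L
J(9)−H(7)=2 → C
E(4)−A(0)=4 → E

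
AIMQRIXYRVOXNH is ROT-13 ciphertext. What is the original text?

A(0): 0−13=-13≡13 → N
I(8): 8−13=-5≡21 → V
M(12): 12−13=-1≡25 → Z
Q(16): 16−13=3 → D
R(17): 17−13=4 → E
I(8): 8−13=-5≡21 → V
X(23): 23−13=10 → K
Y(24): 24−13=11 → L
R(17): 17−13=4 → E
V(21): 21−13=8 → I
O(14): 14−13=1 → B
X(23): 23−13=10 → K
N(13): 13−13=0 → A
H(7): 7−13=-6≡20 → U

NVZDEVKLEIBKAU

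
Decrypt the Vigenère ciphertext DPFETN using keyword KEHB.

Repeat the key across the ciphertext: KEHBKE
D(3)−K(10): -7≡19 → T
P(15)−E(4): 11 → L
F(5)−H(7): -2≡24 → Y
E(4)−B(1): 3 → D
T(19)−K(10): 9 → J
N(13)−E(4): 9 → J

TLYDJJ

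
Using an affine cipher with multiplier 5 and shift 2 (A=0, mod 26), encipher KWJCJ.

AIVMV

K(10): 5·10+2=52≡0 → A
W(22): 5·22+2=112≡8 → I
J(9): 5·9+2=47≡21 → V
C(2): 5·2+2=12 → M
J(9): 5·9+2=47≡21 → V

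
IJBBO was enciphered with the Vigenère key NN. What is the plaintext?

Repeat the key across the ciphertext: NNNNN
I(8)−N(13): -5≡21 → V
J(9)−N(13): -4≡22 → W
B(1)−N(13): -12≡14 → O
B(1)−N(13): -12≡14 → O
O(14)−N(13): 1 → B

VWOOB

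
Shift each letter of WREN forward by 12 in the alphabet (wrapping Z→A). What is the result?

W(22): 22+12=34≡8 → I
R(17): 17+12=29≡3 → D
E(4): 4+12=16 → Q
N(13): 13+12=25 → Z

IDQZ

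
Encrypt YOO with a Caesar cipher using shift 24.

WMM

Y(24): 24+24=48≡22 → W
O(14): 14+24=38≡12 → M
O(14): 14+24=38≡12 → M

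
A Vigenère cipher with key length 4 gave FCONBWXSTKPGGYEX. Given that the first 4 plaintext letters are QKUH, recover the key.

Subtract each crib letter from the matching ciphertext letter (mod 26):
F(5)−Q(16)=-11≡15 → P
C(2)−K(10)=-8≡18 → S
O(14)−U(20)=-6≡20 → U
N(13)−H(7)=6 → G

PSUG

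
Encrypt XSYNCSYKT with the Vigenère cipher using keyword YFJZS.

VXHMUQDTS

Repeat the key across the message: YFJZSYFJZ
X(23)+Y(24): 47≡21 → V
S(18)+F(5): 23 → X
Y(24)+J(9): 33≡7 → H
N(13)+Z(25): 38≡12 → M
C(2)+S(18): 20 → U
S(18)+Y(24): 42≡16 → Q
Y(24)+F(5): 29≡3 → D
K(10)+J(9): 19 → T
T(19)+Z(25): 44≡18 → S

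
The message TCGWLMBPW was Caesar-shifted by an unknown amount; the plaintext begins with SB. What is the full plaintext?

SBFVKLAOV

From the crib: T(19)−S(18)=1, so the shift is 1.
Subtract 1 from each ciphertext letter:
T(19): 19−1=18 → S
C(2): 2−1=1 → B
G(6): 6−1=5 → F
W(22): 22−1=21 → V
L(11): 11−1=10 → K
M(12): 12−1=11 → L
B(1): 1−1=0 → A
P(15): 15−1=14 → O
W(22): 22−1=21 → V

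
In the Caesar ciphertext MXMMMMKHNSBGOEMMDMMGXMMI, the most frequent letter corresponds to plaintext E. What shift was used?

8

The most frequent ciphertext letter is M (appears 11 times).
M is position 12; E is position 4.
Shift = 8.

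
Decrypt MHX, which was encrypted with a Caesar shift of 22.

QLB

M(12): 12−22=-10≡16 → Q
H(7): 7−22=-15≡11 → L
X(23): 23−22=1 → B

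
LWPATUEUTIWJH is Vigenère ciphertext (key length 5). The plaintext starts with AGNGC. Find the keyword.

Subtract each crib letter from the matching ciphertext letter (mod 26):
L(11)−A(0)=11 → L
W(22)−G(6)=16 → Q
P(15)−N(13)=2 → C
A(0)−G(6)=-6≡20 → U
T(19)−C(2)=17 → R

LQCUR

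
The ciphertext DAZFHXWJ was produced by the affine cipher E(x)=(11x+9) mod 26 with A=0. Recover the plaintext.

QLSCOGNA

The inverse of 11 mod 26 is 19, since 11·19=209≡1. Apply D(y)=19·(y−9) mod 26:
D(3): 19·(3−9)=-114≡16 → Q
A(0): 19·(0−9)=-171≡11 → L
Z(25): 19·(25−9)=304≡18 → S
F(5): 19·(5−9)=-76≡2 → C
H(7): 19·(7−9)=-38≡14 → O
X(23): 19·(23−9)=266≡6 → G
W(22): 19·(22−9)=247≡13 → N
J(9): 19·(9−9)=0 → A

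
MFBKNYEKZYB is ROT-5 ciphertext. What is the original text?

HAWFITZFUTW

M(12): 12−5=7 → H
F(5): 5−5=0 → A
B(1): 1−5=-4≡22 → W
K(10): 10−5=5 → F
N(13): 13−5=8 → I
Y(24): 24−5=19 → T
E(4): 4−5=-1≡25 → Z
K(10): 10−5=5 → F
Z(25): 25−5=20 → U
Y(24): 24−5=19 → T
B(1): 1−5=-4≡22 → W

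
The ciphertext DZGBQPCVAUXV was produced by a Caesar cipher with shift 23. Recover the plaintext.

GCJETSFYDXAY

D(3): 3−23=-20≡6 → G
Z(25): 25−23=2 → C
G(6): 6−23=-17≡9 → J
B(1): 1−23=-22≡4 → E
Q(16): 16−23=-7≡19 → T
P(15): 15−23=-8≡18 → S
C(2): 2−23=-21≡5 → F
V(21): 21−23=-2≡24 → Y
A(0): 0−23=-23≡3 → D
U(20): 20−23=-3≡23 → X
X(23): 23−23=0 → A
V(21): 21−23=-2≡24 → Y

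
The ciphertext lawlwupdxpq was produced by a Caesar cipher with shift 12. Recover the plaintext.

l(11): 11−12=-1≡25 → z
a(0): 0−12=-12≡14 → o
w(22): 22−12=10 → k
l(11): 11−12=-1≡25 → z
w(22): 22−12=10 → k
u(20): 20−12=8 → i
p(15): 15−12=3 → d
d(3): 3−12=-9≡17 → r
x(23): 23−12=11 → l
p(15): 15−12=3 → d
q(16): 16−12=4 → e

zokzkidrlde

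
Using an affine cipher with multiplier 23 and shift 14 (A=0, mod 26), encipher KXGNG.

K(10): 23·10+14=244≡10 → K
X(23): 23·23+14=543≡23 → X
G(6): 23·6+14=152≡22 → W
N(13): 23·13+14=313≡1 → B
G(6): 23·6+14=152≡22 → W

KXWBW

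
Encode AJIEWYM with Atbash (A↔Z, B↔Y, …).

ZQRVDBN

A(0) → Z(25)
J(9) → Q(16)
I(8) → R(17)
E(4) → V(21)
W(22) → D(3)
Y(24) → B(1)
M(12) → N(13)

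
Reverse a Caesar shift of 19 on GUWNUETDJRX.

G(6): 6−19=-13≡13 → N
U(20): 20−19=1 → B
W(22): 22−19=3 → D
N(13): 13−19=-6≡20 → U
U(20): 20−19=1 → B
E(4): 4−19=-15≡11 → L
T(19): 19−19=0 → A
D(3): 3−19=-16≡10 → K
J(9): 9−19=-10≡16 → Q
R(17): 17−19=-2≡24 → Y
X(23): 23−19=4 → E

NBDUBLAKQYE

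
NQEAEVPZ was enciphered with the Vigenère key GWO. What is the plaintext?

HUQUIHJD

Repeat the key across the ciphertext: GWOGWOGW
N(13)−G(6): 7 → H
Q(16)−W(22): -6≡20 → U
E(4)−O(14): -10≡16 → Q
A(0)−G(6): -6≡20 → U
E(4)−W(22): -18≡8 → I
V(21)−O(14): 7 → H
P(15)−G(6): 9 → J
Z(25)−W(22): 3 → D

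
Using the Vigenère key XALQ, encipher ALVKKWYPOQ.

XLGAHWJFLQ

Repeat the key across the message: XALQXALQXA
A(0)+X(23): 23 → X
L(11)+A(0): 11 → L
V(21)+L(11): 32≡6 → G
K(10)+Q(16): 26≡0 → A
K(10)+X(23): 33≡7 → H
W(22)+A(0): 22 → W
Y(24)+L(11): 35≡9 → J
P(15)+Q(16): 31≡5 → F
O(14)+X(23): 37≡11 → L
Q(16)+A(0): 16 → Q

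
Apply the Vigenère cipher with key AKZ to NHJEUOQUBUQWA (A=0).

Repeat the key across the message: AKZAKZAKZAKZA
N(13)+A(0): 13 → N
H(7)+K(10): 17 → R
J(9)+Z(25): 34≡8 → I
E(4)+A(0): 4 → E
U(20)+K(10): 30≡4 → E
O(14)+Z(25): 39≡13 → N
Q(16)+A(0): 16 → Q
U(20)+K(10): 30≡4 → E
B(1)+Z(25): 26≡0 → A
U(20)+A(0): 20 → U
Q(16)+K(10): 26≡0 → A
W(22)+Z(25): 47≡21 → V
A(0)+A(0): 0 → A

NRIEENQEAUAVA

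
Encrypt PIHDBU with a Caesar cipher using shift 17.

GZYUSL

P(15): 15+17=32≡6 → G
I(8): 8+17=25 → Z
H(7): 7+17=24 → Y
D(3): 3+17=20 → U
B(1): 1+17=18 → S
U(20): 20+17=37≡11 → L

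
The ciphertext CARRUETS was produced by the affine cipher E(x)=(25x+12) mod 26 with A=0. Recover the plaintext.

The inverse of 25 mod 26 is 25, since 25·25=625≡1. Apply D(y)=25·(y−12) mod 26:
C(2): 25·(2−12)=-250≡10 → K
A(0): 25·(0−12)=-300≡12 → M
R(17): 25·(17−12)=125≡21 → V
R(17): 25·(17−12)=125≡21 → V
U(20): 25·(20−12)=200≡18 → S
E(4): 25·(4−12)=-200≡8 → I
T(19): 25·(19−12)=175≡19 → T
S(18): 25·(18−12)=150≡20 → U

KMVVSITU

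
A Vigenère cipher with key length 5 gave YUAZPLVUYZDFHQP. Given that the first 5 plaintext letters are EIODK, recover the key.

Subtract each crib letter from the matching ciphertext letter (mod 26):
Y(24)−E(4)=20 → U
U(20)−I(8)=12 → M
A(0)−O(14)=-14≡12 → M
Z(25)−D(3)=22 → W
P(15)−K(10)=5 → F

UMMWF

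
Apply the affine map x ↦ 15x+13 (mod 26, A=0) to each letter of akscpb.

nhxrec

a(0): 15·0+13=13 → n
k(10): 15·10+13=163≡7 → h
s(18): 15·18+13=283≡23 → x
c(2): 15·2+13=43≡17 → r
p(15): 15·15+13=238≡4 → e
b(1): 15·1+13=28≡2 → c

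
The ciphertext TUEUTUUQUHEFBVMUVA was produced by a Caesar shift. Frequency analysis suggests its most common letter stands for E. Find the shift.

The most frequent ciphertext letter is U (appears 6 times).
U is position 20; E is position 4.
Shift = 16.

16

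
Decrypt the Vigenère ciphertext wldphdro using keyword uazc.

Repeat the key across the ciphertext: uazcuazc
w(22)−u(20): 2 → c
l(11)−a(0): 11 → l
d(3)−z(25): -22≡4 → e
p(15)−c(2): 13 → n
h(7)−u(20): -13≡13 → n
d(3)−a(0): 3 → d
r(17)−z(25): -8≡18 → s
o(14)−c(2): 12 → m

clenndsm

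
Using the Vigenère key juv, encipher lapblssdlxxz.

uukkfnbxggru

Repeat the key across the message: juvjuvjuvjuv
l(11)+j(9): 20 → u
a(0)+u(20): 20 → u
p(15)+v(21): 36≡10 → k
b(1)+j(9): 10 → k
l(11)+u(20): 31≡5 → f
s(18)+v(21): 39≡13 → n
s(18)+j(9): 27≡1 → b
d(3)+u(20): 23 → x
l(11)+v(21): 32≡6 → g
x(23)+j(9): 32≡6 → g
x(23)+u(20): 43≡17 → r
z(25)+v(21): 46≡20 → u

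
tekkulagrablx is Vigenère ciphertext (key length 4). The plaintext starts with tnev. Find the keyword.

argp

Subtract each crib letter from the matching ciphertext letter (mod 26):
t(19)−t(19)=0 → a
e(4)−n(13)=-9≡17 → r
k(10)−e(4)=6 → g
k(10)−v(21)=-11≡15 → p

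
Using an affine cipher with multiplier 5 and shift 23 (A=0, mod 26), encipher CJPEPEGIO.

C(2): 5·2+23=33≡7 → H
J(9): 5·9+23=68≡16 → Q
P(15): 5·15+23=98≡20 → U
E(4): 5·4+23=43≡17 → R
P(15): 5·15+23=98≡20 → U
E(4): 5·4+23=43≡17 → R
G(6): 5·6+23=53≡1 → B
I(8): 5·8+23=63≡11 → L
O(14): 5·14+23=93≡15 → P

HQURURBLP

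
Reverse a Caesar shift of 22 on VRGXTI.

V(21): 21−22=-1≡25 → Z
R(17): 17−22=-5≡21 → V
G(6): 6−22=-16≡10 → K
X(23): 23−22=1 → B
T(19): 19−22=-3≡23 → X
I(8): 8−22=-14≡12 → M

ZVKBXM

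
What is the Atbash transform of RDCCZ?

R(17) → I(8)
D(3) → W(22)
C(2) → X(23)
C(2) → X(23)
Z(25) → A(0)

IWXXA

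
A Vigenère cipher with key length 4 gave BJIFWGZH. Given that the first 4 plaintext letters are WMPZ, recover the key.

FXTG

Subtract each crib letter from the matching ciphertext letter (mod 26):
B(1)−W(22)=-21≡5 → F
J(9)−M(12)=-3≡23 → X
I(8)−P(15)=-7≡19 → T
F(5)−Z(25)=-20≡6 → G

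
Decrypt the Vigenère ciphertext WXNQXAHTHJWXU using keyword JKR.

Repeat the key across the ciphertext: JKRJKRJKRJKRJ
W(22)−J(9): 13 → N
X(23)−K(10): 13 → N
N(13)−R(17): -4≡22 → W
Q(16)−J(9): 7 → H
X(23)−K(10): 13 → N
A(0)−R(17): -17≡9 → J
H(7)−J(9): -2≡24 → Y
T(19)−K(10): 9 → J
H(7)−R(17): -10≡16 → Q
J(9)−J(9): 0 → A
W(22)−K(10): 12 → M
X(23)−R(17): 6 → G
U(20)−J(9): 11 → L

NNWHNJYJQAMGL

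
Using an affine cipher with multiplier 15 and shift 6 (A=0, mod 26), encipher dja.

zlg

d(3): 15·3+6=51≡25 → z
j(9): 15·9+6=141≡11 → l
a(0): 15·0+6=6 → g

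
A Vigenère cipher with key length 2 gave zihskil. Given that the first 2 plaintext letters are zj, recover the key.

az

Subtract each crib letter from the matching ciphertext letter (mod 26):
z(25)−z(25)=0 → a
i(8)−j(9)=-1≡25 → z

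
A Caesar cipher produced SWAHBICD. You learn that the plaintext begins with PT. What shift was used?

3

From the crib: S(18)−P(15)=3, so the shift is 3.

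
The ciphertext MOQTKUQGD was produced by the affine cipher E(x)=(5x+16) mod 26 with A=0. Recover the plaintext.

UKALEGAYN

The inverse of 5 mod 26 is 21, since 5·21=105≡1. Apply D(y)=21·(y−16) mod 26:
M(12): 21·(12−16)=-84≡20 → U
O(14): 21·(14−16)=-42≡10 → K
Q(16): 21·(16−16)=0 → A
T(19): 21·(19−16)=63≡11 → L
K(10): 21·(10−16)=-126≡4 → E
U(20): 21·(20−16)=84≡6 → G
Q(16): 21·(16−16)=0 → A
G(6): 21·(6−16)=-210≡24 → Y
D(3): 21·(3−16)=-273≡13 → N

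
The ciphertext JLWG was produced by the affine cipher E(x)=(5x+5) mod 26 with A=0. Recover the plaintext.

GWTV

The inverse of 5 mod 26 is 21, since 5·21=105≡1. Apply D(y)=21·(y−5) mod 26:
J(9): 21·(9−5)=84≡6 → G
L(11): 21·(11−5)=126≡22 → W
W(22): 21·(22−5)=357≡19 → T
G(6): 21·(6−5)=21 → V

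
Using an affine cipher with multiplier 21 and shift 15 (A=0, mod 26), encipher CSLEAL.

FDMVPM

C(2): 21·2+15=57≡5 → F
S(18): 21·18+15=393≡3 → D
L(11): 21·11+15=246≡12 → M
E(4): 21·4+15=99≡21 → V
A(0): 21·0+15=15 → P
L(11): 21·11+15=246≡12 → M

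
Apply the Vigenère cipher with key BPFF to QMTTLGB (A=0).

Repeat the key across the message: BPFFBPF
Q(16)+B(1): 17 → R
M(12)+P(15): 27≡1 → B
T(19)+F(5): 24 → Y
T(19)+F(5): 24 → Y
L(11)+B(1): 12 → M
G(6)+P(15): 21 → V
B(1)+F(5): 6 → G

RBYYMVG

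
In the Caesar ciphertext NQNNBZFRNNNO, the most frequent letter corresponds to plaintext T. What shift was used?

The most frequent ciphertext letter is N (appears 6 times).
N is position 13; T is position 19.
Shift = -6≡20.

20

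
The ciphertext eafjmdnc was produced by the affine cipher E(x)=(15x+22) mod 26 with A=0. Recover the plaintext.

The inverse of 15 mod 26 is 7, since 15·7=105≡1. Apply D(y)=7·(y−22) mod 26:
e(4): 7·(4−22)=-126≡4 → e
a(0): 7·(0−22)=-154≡2 → c
f(5): 7·(5−22)=-119≡11 → l
j(9): 7·(9−22)=-91≡13 → n
m(12): 7·(12−22)=-70≡8 → i
d(3): 7·(3−22)=-133≡23 → x
n(13): 7·(13−22)=-63≡15 → p
c(2): 7·(2−22)=-140≡16 → q

eclnixpq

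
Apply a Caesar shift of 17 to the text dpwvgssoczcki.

ugnmxjjftqtbz

d(3): 3+17=20 → u
p(15): 15+17=32≡6 → g
w(22): 22+17=39≡13 → n
v(21): 21+17=38≡12 → m
g(6): 6+17=23 → x
s(18): 18+17=35≡9 → j
s(18): 18+17=35≡9 → j
o(14): 14+17=31≡5 → f
c(2): 2+17=19 → t
z(25): 25+17=42≡16 → q
c(2): 2+17=19 → t
k(10): 10+17=27≡1 → b
i(8): 8+17=25 → z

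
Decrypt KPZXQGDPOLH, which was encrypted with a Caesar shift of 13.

XCMKDTQCBYU

K(10): 10−13=-3≡23 → X
P(15): 15−13=2 → C
Z(25): 25−13=12 → M
X(23): 23−13=10 → K
Q(16): 16−13=3 → D
G(6): 6−13=-7≡19 → T
D(3): 3−13=-10≡16 → Q
P(15): 15−13=2 → C
O(14): 14−13=1 → B
L(11): 11−13=-2≡24 → Y
H(7): 7−13=-6≡20 → U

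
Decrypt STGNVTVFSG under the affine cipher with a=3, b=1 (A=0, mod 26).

The inverse of 3 mod 26 is 9, since 3·9=27≡1. Apply D(y)=9·(y−1) mod 26:
S(18): 9·(18−1)=153≡23 → X
T(19): 9·(19−1)=162≡6 → G
G(6): 9·(6−1)=45≡19 → T
N(13): 9·(13−1)=108≡4 → E
V(21): 9·(21−1)=180≡24 → Y
T(19): 9·(19−1)=162≡6 → G
V(21): 9·(21−1)=180≡24 → Y
F(5): 9·(5−1)=36≡10 → K
S(18): 9·(18−1)=153≡23 → X
G(6): 9·(6−1)=45≡19 → T

XGTEYGYKXT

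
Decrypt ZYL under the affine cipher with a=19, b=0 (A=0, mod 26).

PER

The inverse of 19 mod 26 is 11, since 19·11=209≡1. Apply D(y)=11·(y−0) mod 26:
Z(25): 11·(25−0)=275≡15 → P
Y(24): 11·(24−0)=264≡4 → E
L(11): 11·(11−0)=121≡17 → R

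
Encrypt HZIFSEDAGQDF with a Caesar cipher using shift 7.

H(7): 7+7=14 → O
Z(25): 25+7=32≡6 → G
I(8): 8+7=15 → P
F(5): 5+7=12 → M
S(18): 18+7=25 → Z
E(4): 4+7=11 → L
D(3): 3+7=10 → K
A(0): 0+7=7 → H
G(6): 6+7=13 → N
Q(16): 16+7=23 → X
D(3): 3+7=10 → K
F(5): 5+7=12 → M

OGPMZLKHNXKM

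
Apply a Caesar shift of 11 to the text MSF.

XDQ

M(12): 12+11=23 → X
S(18): 18+11=29≡3 → D
F(5): 5+11=16 → Q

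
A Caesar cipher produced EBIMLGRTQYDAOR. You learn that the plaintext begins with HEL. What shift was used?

From the crib: E(4)−H(7)=-3≡23, so the shift is 23.

23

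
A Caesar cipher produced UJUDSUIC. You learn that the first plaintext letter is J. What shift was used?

11

From the crib: U(20)−J(9)=11, so the shift is 11.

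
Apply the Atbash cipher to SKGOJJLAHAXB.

S(18) → H(7)
K(10) → P(15)
G(6) → T(19)
O(14) → L(11)
J(9) → Q(16)
J(9) → Q(16)
L(11) → O(14)
A(0) → Z(25)
H(7) → S(18)
A(0) → Z(25)
X(23) → C(2)
B(1) → Y(24)

HPTLQQOZSZCY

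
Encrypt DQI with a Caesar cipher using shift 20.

D(3): 3+20=23 → X
Q(16): 16+20=36≡10 → K
I(8): 8+20=28≡2 → C

XKC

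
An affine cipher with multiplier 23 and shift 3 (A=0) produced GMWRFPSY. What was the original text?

ZXLEIWVT

The inverse of 23 mod 26 is 17, since 23·17=391≡1. Apply D(y)=17·(y−3) mod 26:
G(6): 17·(6−3)=51≡25 → Z
M(12): 17·(12−3)=153≡23 → X
W(22): 17·(22−3)=323≡11 → L
R(17): 17·(17−3)=238≡4 → E
F(5): 17·(5−3)=34≡8 → I
P(15): 17·(15−3)=204≡22 → W
S(18): 17·(18−3)=255≡21 → V
Y(24): 17·(24−3)=357≡19 → T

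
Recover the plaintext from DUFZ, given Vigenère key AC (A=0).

DSFX

Repeat the key across the ciphertext: ACAC
D(3)−A(0): 3 → D
U(20)−C(2): 18 → S
F(5)−A(0): 5 → F
Z(25)−C(2): 23 → X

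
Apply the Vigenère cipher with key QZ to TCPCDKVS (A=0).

JBFBTJLR

Repeat the key across the message: QZQZQZQZ
T(19)+Q(16): 35≡9 → J
C(2)+Z(25): 27≡1 → B
P(15)+Q(16): 31≡5 → F
C(2)+Z(25): 27≡1 → B
D(3)+Q(16): 19 → T
K(10)+Z(25): 35≡9 → J
V(21)+Q(16): 37≡11 → L
S(18)+Z(25): 43≡17 → R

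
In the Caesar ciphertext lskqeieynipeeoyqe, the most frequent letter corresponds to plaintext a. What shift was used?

The most frequent ciphertext letter is e (appears 5 times).
e is position 4; a is position 0.
Shift = 4.

4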